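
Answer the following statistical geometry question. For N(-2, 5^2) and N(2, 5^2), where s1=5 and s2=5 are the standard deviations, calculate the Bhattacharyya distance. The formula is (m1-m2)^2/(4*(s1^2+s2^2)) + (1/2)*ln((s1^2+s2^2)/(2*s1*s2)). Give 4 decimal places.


Bhattacharyya distance between two Gaussians:
DB = (m1-m2)^2/(4*(s1^2+s2^2)) + (1/2)*ln((s1^2+s2^2)/(2*s1*s2)).
(m1-m2)^2 = (-4)^2 = 16.
s1^2+s2^2 = 25 + 25 = 50.
term1 = 16/200 = 0.08.
term2 = 0.5*ln(50/50.0) = 0.0.
DB = 0.08 + 0.0 = 0.0800

0.0800


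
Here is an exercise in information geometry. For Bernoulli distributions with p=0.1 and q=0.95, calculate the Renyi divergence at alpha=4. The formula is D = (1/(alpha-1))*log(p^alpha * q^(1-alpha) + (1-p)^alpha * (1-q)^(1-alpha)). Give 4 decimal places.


Renyi divergence of order alpha between Bernoulli distributions:
D = (1/(alpha-1))*log(p^alpha * q^(1-alpha) + (1-p)^alpha * (1-q)^(1-alpha)).
alpha = 4, p = 0.1, q = 0.95.
p^alpha * q^(1-alpha) = 0.1^4 * 0.95^-3 = 0.000117.
(1-p)^alpha * (1-q)^(1-alpha) = 0.9^4 * 0.05^-3 = 5248.8.
sum = 0.000117 + 5248.8 = 5248.800117.
D = (1/3)*log(5248.800117) = 2.8553

2.8553


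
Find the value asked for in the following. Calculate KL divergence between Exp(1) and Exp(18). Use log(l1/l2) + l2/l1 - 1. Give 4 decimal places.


KL divergence for exponential family:
KL = log(l1/l2) + l2/l1 - 1.
log(1/18) = -2.890372.
18/1 = 18.0.
KL = -2.890372 + 18.0 - 1 = 14.1096

14.1096


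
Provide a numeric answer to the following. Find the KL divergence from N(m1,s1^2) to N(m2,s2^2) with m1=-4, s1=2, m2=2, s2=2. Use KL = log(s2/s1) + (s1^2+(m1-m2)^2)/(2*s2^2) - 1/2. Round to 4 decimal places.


KL divergence between normal distributions:
KL = log(s2/s1) + (s1^2 + (m1-m2)^2)/(2*s2^2) - 1/2.
log(2/2) = 0.0.
(2^2 + (-4-2)^2)/(2*2^2) = (4 + 36)/8 = 5.0.
KL = 0.0 + 5.0 - 0.5 = 4.5000

4.5000


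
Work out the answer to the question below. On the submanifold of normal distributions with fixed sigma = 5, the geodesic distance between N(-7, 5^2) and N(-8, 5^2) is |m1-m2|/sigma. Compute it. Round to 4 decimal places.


On the fixed-variance normal subfamily, geodesic distance = |m1-m2|/sigma.
|-7 - -8| = 1.
sigma = 5.
d = 1/5 = 0.2000

0.2000


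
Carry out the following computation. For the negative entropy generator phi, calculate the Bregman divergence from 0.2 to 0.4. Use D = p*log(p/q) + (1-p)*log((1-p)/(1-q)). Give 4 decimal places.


Bregman divergence with negative entropy generator:
D = p*log(p/q) + (1-p)*log((1-p)/(1-q)).
p = 0.2, q = 0.4.
p*log(p/q) = 0.2*log(0.2/0.4) = -0.138629.
(1-p)*log((1-p)/(1-q)) = 0.8*log(0.8/0.6) = 0.230146.
D = -0.138629 + 0.230146 = 0.0915

0.0915


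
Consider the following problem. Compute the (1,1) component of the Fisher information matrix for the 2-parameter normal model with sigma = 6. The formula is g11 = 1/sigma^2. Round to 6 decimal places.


For the 2-parameter normal family, the Fisher metric has:
  g11 = 1/sigma^2, g22 = 2/sigma^2.
sigma = 6, sigma^2 = 36.
g11 = 0.027778

0.027778


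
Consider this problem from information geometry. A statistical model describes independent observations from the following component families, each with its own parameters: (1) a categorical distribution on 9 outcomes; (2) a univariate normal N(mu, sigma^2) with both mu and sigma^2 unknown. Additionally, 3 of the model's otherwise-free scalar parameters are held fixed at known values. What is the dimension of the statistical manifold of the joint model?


The dimension of a statistical manifold equals the number of free
(independent) real parameters of the model. For a product of independent
blocks the parameter counts add.
- categorical on 9 outcomes (probabilities sum to 1): 9-1 = 8.
- normal (mu, sigma^2): 2.
Total = 8 + 2 = 10.
3 parameter(s) fixed at known values: 10 - 3 = 7.
Dimension = 7

7


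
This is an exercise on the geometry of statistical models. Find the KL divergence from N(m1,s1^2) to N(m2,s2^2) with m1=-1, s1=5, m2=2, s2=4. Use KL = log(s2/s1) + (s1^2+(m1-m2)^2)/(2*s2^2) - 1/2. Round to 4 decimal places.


KL divergence between normal distributions:
KL = log(s2/s1) + (s1^2 + (m1-m2)^2)/(2*s2^2) - 1/2.
log(4/5) = -0.223144.
(5^2 + (-1-2)^2)/(2*4^2) = (25 + 9)/32 = 1.0625.
KL = -0.223144 + 1.0625 - 0.5 = 0.3394

0.3394


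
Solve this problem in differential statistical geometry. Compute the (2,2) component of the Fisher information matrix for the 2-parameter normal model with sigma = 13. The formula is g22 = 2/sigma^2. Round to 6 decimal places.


For the 2-parameter normal family, the Fisher metric has:
  g11 = 1/sigma^2, g22 = 2/sigma^2.
sigma = 13, sigma^2 = 169.
g22 = 0.011834

0.011834


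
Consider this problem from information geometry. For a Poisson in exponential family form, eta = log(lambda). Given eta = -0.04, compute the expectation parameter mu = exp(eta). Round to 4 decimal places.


Expectation parameter for Poisson exponential family:
mu = exp(eta).
eta = -0.04.
mu = exp(-0.04) = 0.9608

0.9608


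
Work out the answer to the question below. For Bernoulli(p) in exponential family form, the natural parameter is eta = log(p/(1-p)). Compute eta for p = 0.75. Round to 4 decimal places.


Natural parameter for Bernoulli: eta = log(p/(1-p)).
p = 0.75, 1-p = 0.25.
p/(1-p) = 3.0.
eta = log(3.0) = 1.0986

1.0986


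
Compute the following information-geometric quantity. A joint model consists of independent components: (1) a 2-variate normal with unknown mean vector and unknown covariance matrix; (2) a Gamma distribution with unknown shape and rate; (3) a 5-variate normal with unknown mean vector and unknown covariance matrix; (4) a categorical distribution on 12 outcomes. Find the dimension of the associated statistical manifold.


The dimension of a statistical manifold equals the number of free
(independent) real parameters of the model. For a product of independent
blocks the parameter counts add.
- 2-variate normal: 2 (mean) + 2*3/2 = 3 (symmetric covariance) = 5.
- Gamma (shape, rate): 2.
- 5-variate normal: 5 (mean) + 5*6/2 = 15 (symmetric covariance) = 20.
- categorical on 12 outcomes (probabilities sum to 1): 12-1 = 11.
Total = 5 + 2 + 20 + 11 = 38.
Dimension = 38

38


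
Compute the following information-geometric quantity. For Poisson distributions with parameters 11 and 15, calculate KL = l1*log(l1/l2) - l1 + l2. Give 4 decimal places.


KL divergence for Poisson:
KL = l1*log(l1/l2) - l1 + l2.
l1 = 11, l2 = 15.
log(11/15) = -0.310155.
l1*log(l1/l2) = 11 * -0.310155 = -3.411704.
KL = -3.411704 - 11 + 15 = 0.5883

0.5883


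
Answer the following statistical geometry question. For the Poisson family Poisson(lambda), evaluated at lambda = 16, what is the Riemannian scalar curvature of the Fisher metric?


This family has a single free parameter, so its statistical manifold
is 1-dimensional. The Riemann curvature tensor of any 1-dimensional
Riemannian manifold vanishes identically, so R = 0.

0


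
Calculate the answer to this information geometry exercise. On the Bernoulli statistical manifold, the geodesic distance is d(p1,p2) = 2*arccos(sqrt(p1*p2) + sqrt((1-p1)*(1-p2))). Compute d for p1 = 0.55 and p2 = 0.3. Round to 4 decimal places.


Geodesic distance on Bernoulli manifold:
d(p1,p2) = 2*arccos(sqrt(p1*p2) + sqrt((1-p1)*(1-p2))).
sqrt(p1*p2) = sqrt(0.55*0.3) = 0.406202.
sqrt((1-p1)*(1-p2)) = sqrt(0.45*0.7) = 0.561249.
arg = 0.406202 + 0.561249 = 0.967451.
d = 2*arccos(0.967451) = 0.5117

0.5117


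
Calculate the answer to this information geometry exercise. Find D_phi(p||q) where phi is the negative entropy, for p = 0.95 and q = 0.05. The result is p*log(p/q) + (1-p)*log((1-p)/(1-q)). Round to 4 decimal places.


Bregman divergence with negative entropy generator:
D = p*log(p/q) + (1-p)*log((1-p)/(1-q)).
p = 0.95, q = 0.05.
p*log(p/q) = 0.95*log(0.95/0.05) = 2.797217.
(1-p)*log((1-p)/(1-q)) = 0.05*log(0.05/0.95) = -0.147222.
D = 2.797217 + -0.147222 = 2.6500

2.6500


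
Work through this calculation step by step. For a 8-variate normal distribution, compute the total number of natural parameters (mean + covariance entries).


Exponential family dimension calculation:
For 8-dim MVN: mean has 8 params, covariance has 8*9/2 = 36 unique entries.
Total dim = 8 + 36 = 44.

44


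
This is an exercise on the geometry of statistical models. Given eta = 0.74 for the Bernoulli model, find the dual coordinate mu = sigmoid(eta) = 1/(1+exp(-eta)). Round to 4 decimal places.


Dual coordinate (expectation parameter) for Bernoulli:
mu = 1/(1+exp(-eta)).
eta = 0.74.
exp(-eta) = exp(-0.74) = 0.477114.
mu = 1/(1+0.477114) = 0.6770

0.6770


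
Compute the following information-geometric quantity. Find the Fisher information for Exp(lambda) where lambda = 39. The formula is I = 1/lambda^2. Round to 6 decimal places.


Fisher information for exponential: I(lambda) = 1/lambda^2.
lambda = 39, lambda^2 = 1521.
I = 1/1521 = 0.000657

0.000657


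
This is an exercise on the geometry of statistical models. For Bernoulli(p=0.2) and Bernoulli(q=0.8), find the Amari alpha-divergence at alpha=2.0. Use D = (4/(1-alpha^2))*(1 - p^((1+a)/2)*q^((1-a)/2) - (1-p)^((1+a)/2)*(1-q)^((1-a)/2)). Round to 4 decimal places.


Amari alpha-divergence:
D = (4/(1-alpha^2))*(1 - p^((1+a)/2)*q^((1-a)/2) - (1-p)^((1+a)/2)*(1-q)^((1-a)/2)).
alpha = 2.0, p = 0.2, q = 0.8.
e1 = (1+alpha)/2 = 1.5, e2 = (1-alpha)/2 = -0.5.
t1 = p^e1 * q^e2 = 0.2^1.5 * 0.8^-0.5 = 0.1.
t2 = (1-p)^e1 * (1-q)^e2 = 0.8^1.5 * 0.2^-0.5 = 1.6.
4/(1-alpha^2) = -1.333333.
D = -1.333333*(1 - 0.1 - 1.6) = 0.9333

0.9333


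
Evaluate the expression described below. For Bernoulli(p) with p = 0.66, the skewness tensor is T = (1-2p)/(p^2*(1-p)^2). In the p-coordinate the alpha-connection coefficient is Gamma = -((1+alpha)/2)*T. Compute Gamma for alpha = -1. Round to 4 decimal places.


Skewness (Amari-Chentsov) tensor: T = (1-2p)/(p^2*(1-p)^2).
p = 0.66, 1-2p = -0.32, p^2 = 0.4356, (1-p)^2 = 0.1156.
T = -0.32/(0.4356 * 0.1156) = -6.354835.
In the p-coordinate, Gamma^(alpha) = Gamma^(0) - (alpha/2)*T with Gamma^(0) = (1/2)*g'(p) = -T/2,
so Gamma^(alpha) = -((1+alpha)/2)*T.
alpha = -1, -(1+alpha)/2 = 0.0.
Gamma = 0.0 * -6.354835 = 0.0000

0.0000


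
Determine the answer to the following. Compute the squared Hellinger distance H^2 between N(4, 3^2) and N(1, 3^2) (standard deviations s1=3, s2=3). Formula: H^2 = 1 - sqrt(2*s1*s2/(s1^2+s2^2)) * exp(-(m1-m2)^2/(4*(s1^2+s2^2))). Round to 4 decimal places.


Squared Hellinger distance for Gaussians:
H^2 = 1 - sqrt(2*s1*s2/(s1^2+s2^2)) * exp(-(m1-m2)^2/(4*(s1^2+s2^2))).
s1^2 = 9, s2^2 = 9, s1^2+s2^2 = 18.
sqrt(2*3*3/(18)) = 1.0.
(m1-m2)^2 = (3)^2 = 9.
exp(-9/(4*18)) = exp(-0.125) = 0.882497.
H^2 = 1 - 1.0*0.882497 = 0.1175

0.1175


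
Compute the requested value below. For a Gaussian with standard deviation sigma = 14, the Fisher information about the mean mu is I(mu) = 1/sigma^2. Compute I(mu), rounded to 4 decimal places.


The Fisher information for the mean of a normal distribution is I(mu) = 1/sigma^2.
sigma = 14, so sigma^2 = 196.
I(mu) = 1/196 = 0.0051

0.0051


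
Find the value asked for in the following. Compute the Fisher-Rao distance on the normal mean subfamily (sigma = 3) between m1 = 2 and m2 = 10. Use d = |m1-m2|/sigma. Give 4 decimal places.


On the fixed-variance normal subfamily, geodesic distance = |m1-m2|/sigma.
|2 - 10| = 8.
sigma = 3.
d = 8/3 = 2.6667

2.6667


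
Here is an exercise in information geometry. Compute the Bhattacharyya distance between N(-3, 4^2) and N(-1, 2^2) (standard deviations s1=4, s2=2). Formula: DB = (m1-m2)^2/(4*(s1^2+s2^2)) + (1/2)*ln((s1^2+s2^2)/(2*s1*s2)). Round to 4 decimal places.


Bhattacharyya distance between two Gaussians:
DB = (m1-m2)^2/(4*(s1^2+s2^2)) + (1/2)*ln((s1^2+s2^2)/(2*s1*s2)).
(m1-m2)^2 = (-2)^2 = 4.
s1^2+s2^2 = 16 + 4 = 20.
term1 = 4/80 = 0.05.
term2 = 0.5*ln(20/16.0) = 0.111572.
DB = 0.05 + 0.111572 = 0.1616

0.1616


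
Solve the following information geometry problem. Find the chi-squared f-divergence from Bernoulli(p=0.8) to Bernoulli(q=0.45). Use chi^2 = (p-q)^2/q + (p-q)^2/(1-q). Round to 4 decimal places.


Chi-squared divergence between Bernoulli distributions:
chi^2 = (p-q)^2/q + (p-q)^2/(1-q).
p = 0.8, q = 0.45, p-q = 0.35.
(p-q)^2 = 0.1225.
term1 = 0.1225/0.45 = 0.272222.
term2 = 0.1225/0.55 = 0.222727.
chi^2 = 0.272222 + 0.222727 = 0.4949

0.4949


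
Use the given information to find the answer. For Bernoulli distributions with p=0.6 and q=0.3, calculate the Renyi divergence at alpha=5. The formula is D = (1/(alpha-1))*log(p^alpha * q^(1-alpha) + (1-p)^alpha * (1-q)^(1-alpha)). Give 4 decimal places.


Renyi divergence of order alpha between Bernoulli distributions:
D = (1/(alpha-1))*log(p^alpha * q^(1-alpha) + (1-p)^alpha * (1-q)^(1-alpha)).
alpha = 5, p = 0.6, q = 0.3.
p^alpha * q^(1-alpha) = 0.6^5 * 0.3^-4 = 9.6.
(1-p)^alpha * (1-q)^(1-alpha) = 0.4^5 * 0.7^-4 = 0.042649.
sum = 9.6 + 0.042649 = 9.642649.
D = (1/4)*log(9.642649) = 0.5665

0.5665


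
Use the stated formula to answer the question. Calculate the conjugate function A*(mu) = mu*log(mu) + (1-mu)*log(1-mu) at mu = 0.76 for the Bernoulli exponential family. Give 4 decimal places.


Legendre transform for Bernoulli:
A*(mu) = mu*log(mu) + (1-mu)*log(1-mu).
mu = 0.76, 1-mu = 0.24.
mu*log(mu) = 0.76*log(0.76) = -0.208572.
(1-mu)*log(1-mu) = 0.24*log(0.24) = -0.342508.
A* = -0.208572 + -0.342508 = -0.5511

-0.5511


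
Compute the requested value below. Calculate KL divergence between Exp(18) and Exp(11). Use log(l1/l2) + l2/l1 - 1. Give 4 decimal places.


KL divergence for exponential family:
KL = log(l1/l2) + l2/l1 - 1.
log(18/11) = 0.492476.
11/18 = 0.611111.
KL = 0.492476 + 0.611111 - 1 = 0.1036

0.1036


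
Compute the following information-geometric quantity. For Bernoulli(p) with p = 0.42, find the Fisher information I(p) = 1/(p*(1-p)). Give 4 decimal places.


For Bernoulli(p), Fisher information is I(p) = 1/(p*(1-p)).
p = 0.42, 1-p = 0.58.
p*(1-p) = 0.2436.
I(p) = 1/0.2436 = 4.1051

4.1051


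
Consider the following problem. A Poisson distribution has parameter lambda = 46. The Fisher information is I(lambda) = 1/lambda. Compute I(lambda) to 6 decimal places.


Fisher information for Poisson: I(lambda) = 1/lambda.
lambda = 46.
I(lambda) = 1/46 = 0.021739

0.021739


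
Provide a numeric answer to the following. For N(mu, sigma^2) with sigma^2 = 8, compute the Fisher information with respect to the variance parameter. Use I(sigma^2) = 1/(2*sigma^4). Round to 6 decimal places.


Fisher information for variance: I(sigma^2) = 1/(2*sigma^4).
sigma^2 = 8, so sigma^4 = 64.
I = 1/(2*64) = 1/128 = 0.007813

0.007813


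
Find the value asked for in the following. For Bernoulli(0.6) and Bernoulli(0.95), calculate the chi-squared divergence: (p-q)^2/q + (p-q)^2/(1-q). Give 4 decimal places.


Chi-squared divergence between Bernoulli distributions:
chi^2 = (p-q)^2/q + (p-q)^2/(1-q).
p = 0.6, q = 0.95, p-q = -0.35.
(p-q)^2 = 0.1225.
term1 = 0.1225/0.95 = 0.128947.
term2 = 0.1225/0.05 = 2.45.
chi^2 = 0.128947 + 2.45 = 2.5789

2.5789


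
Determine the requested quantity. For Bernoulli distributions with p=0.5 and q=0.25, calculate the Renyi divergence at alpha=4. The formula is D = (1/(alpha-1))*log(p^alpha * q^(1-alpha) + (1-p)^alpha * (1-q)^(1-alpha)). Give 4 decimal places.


Renyi divergence of order alpha between Bernoulli distributions:
D = (1/(alpha-1))*log(p^alpha * q^(1-alpha) + (1-p)^alpha * (1-q)^(1-alpha)).
alpha = 4, p = 0.5, q = 0.25.
p^alpha * q^(1-alpha) = 0.5^4 * 0.25^-3 = 4.0.
(1-p)^alpha * (1-q)^(1-alpha) = 0.5^4 * 0.75^-3 = 0.148148.
sum = 4.0 + 0.148148 = 4.148148.
D = (1/3)*log(4.148148) = 0.4742

0.4742


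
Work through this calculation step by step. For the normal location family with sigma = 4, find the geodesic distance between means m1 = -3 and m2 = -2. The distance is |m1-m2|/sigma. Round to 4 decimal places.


On the fixed-variance normal subfamily, geodesic distance = |m1-m2|/sigma.
|-3 - -2| = 1.
sigma = 4.
d = 1/4 = 0.2500

0.2500


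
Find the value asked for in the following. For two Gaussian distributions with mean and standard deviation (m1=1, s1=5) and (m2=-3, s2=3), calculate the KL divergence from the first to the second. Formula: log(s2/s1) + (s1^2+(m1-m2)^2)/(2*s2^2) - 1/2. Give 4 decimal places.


KL divergence between normal distributions:
KL = log(s2/s1) + (s1^2 + (m1-m2)^2)/(2*s2^2) - 1/2.
log(3/5) = -0.510826.
(5^2 + (1--3)^2)/(2*3^2) = (25 + 16)/18 = 2.277778.
KL = -0.510826 + 2.277778 - 0.5 = 1.2670

1.2670


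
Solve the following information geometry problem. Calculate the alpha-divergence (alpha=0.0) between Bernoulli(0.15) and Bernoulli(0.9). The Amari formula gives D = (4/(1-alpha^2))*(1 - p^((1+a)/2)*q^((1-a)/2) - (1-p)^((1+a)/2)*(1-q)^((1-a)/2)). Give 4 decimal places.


Amari alpha-divergence:
D = (4/(1-alpha^2))*(1 - p^((1+a)/2)*q^((1-a)/2) - (1-p)^((1+a)/2)*(1-q)^((1-a)/2)).
alpha = 0.0, p = 0.15, q = 0.9.
e1 = (1+alpha)/2 = 0.5, e2 = (1-alpha)/2 = 0.5.
t1 = p^e1 * q^e2 = 0.15^0.5 * 0.9^0.5 = 0.367423.
t2 = (1-p)^e1 * (1-q)^e2 = 0.85^0.5 * 0.1^0.5 = 0.291548.
4/(1-alpha^2) = 4.0.
D = 4.0*(1 - 0.367423 - 0.291548) = 1.3641

1.3641


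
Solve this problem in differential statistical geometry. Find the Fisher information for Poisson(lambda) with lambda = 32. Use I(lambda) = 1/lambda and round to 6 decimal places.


Fisher information for Poisson: I(lambda) = 1/lambda.
lambda = 32.
I(lambda) = 1/32 = 0.031250

0.031250


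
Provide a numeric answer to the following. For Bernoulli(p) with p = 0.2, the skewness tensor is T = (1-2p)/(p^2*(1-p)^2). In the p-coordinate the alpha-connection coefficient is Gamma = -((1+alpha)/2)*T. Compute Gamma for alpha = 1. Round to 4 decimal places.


Skewness (Amari-Chentsov) tensor: T = (1-2p)/(p^2*(1-p)^2).
p = 0.2, 1-2p = 0.6, p^2 = 0.04, (1-p)^2 = 0.64.
T = 0.6/(0.04 * 0.64) = 23.4375.
In the p-coordinate, Gamma^(alpha) = Gamma^(0) - (alpha/2)*T with Gamma^(0) = (1/2)*g'(p) = -T/2,
so Gamma^(alpha) = -((1+alpha)/2)*T.
alpha = 1, -(1+alpha)/2 = -1.0.
Gamma = -1.0 * 23.4375 = -23.4375

-23.4375


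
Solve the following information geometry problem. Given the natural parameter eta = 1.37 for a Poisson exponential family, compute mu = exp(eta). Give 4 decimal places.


Expectation parameter for Poisson exponential family:
mu = exp(eta).
eta = 1.37.
mu = exp(1.37) = 3.9354

3.9354


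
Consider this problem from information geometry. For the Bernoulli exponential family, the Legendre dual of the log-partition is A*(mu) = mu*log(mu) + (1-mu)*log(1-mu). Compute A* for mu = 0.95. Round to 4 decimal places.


Legendre transform for Bernoulli:
A*(mu) = mu*log(mu) + (1-mu)*log(1-mu).
mu = 0.95, 1-mu = 0.05.
mu*log(mu) = 0.95*log(0.95) = -0.048729.
(1-mu)*log(1-mu) = 0.05*log(0.05) = -0.149787.
A* = -0.048729 + -0.149787 = -0.1985

-0.1985


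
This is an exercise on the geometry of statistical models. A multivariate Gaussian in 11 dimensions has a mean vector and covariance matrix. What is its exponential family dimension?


Exponential family dimension calculation:
For 11-dim MVN: mean has 11 params, covariance has 11*12/2 = 66 unique entries.
Total dim = 11 + 66 = 77.

77


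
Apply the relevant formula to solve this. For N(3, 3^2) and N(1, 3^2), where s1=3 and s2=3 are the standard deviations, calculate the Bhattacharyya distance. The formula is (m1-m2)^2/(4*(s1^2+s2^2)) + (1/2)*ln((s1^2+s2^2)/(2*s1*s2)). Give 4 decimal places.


Bhattacharyya distance between two Gaussians:
DB = (m1-m2)^2/(4*(s1^2+s2^2)) + (1/2)*ln((s1^2+s2^2)/(2*s1*s2)).
(m1-m2)^2 = (2)^2 = 4.
s1^2+s2^2 = 9 + 9 = 18.
term1 = 4/72 = 0.055556.
term2 = 0.5*ln(18/18.0) = 0.0.
DB = 0.055556 + 0.0 = 0.0556

0.0556


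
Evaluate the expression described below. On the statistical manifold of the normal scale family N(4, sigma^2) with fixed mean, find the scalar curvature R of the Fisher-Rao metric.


This family has a single free parameter, so its statistical manifold
is 1-dimensional. The Riemann curvature tensor of any 1-dimensional
Riemannian manifold vanishes identically, so R = 0.

0


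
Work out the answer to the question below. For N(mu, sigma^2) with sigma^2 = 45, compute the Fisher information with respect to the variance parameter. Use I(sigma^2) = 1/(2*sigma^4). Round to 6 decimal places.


Fisher information for variance: I(sigma^2) = 1/(2*sigma^4).
sigma^2 = 45, so sigma^4 = 2025.
I = 1/(2*2025) = 1/4050 = 0.000247

0.000247


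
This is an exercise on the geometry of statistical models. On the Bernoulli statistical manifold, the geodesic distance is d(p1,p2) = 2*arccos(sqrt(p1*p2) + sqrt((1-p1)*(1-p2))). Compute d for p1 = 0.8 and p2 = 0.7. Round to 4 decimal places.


Geodesic distance on Bernoulli manifold:
d(p1,p2) = 2*arccos(sqrt(p1*p2) + sqrt((1-p1)*(1-p2))).
sqrt(p1*p2) = sqrt(0.8*0.7) = 0.748331.
sqrt((1-p1)*(1-p2)) = sqrt(0.2*0.3) = 0.244949.
arg = 0.748331 + 0.244949 = 0.99328.
d = 2*arccos(0.99328) = 0.2320

0.2320


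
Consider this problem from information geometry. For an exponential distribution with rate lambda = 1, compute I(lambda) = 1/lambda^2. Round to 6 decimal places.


Fisher information for exponential: I(lambda) = 1/lambda^2.
lambda = 1, lambda^2 = 1.
I = 1/1 = 1.000000

1.000000


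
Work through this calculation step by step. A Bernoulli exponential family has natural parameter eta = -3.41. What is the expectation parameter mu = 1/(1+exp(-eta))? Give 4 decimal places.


Dual coordinate (expectation parameter) for Bernoulli:
mu = 1/(1+exp(-eta)).
eta = -3.41.
exp(-eta) = exp(3.41) = 30.265244.
mu = 1/(1+30.265244) = 0.0320

0.0320


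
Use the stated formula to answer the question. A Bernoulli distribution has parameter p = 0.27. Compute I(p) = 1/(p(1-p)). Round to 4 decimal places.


For Bernoulli(p), Fisher information is I(p) = 1/(p*(1-p)).
p = 0.27, 1-p = 0.73.
p*(1-p) = 0.1971.
I(p) = 1/0.1971 = 5.0736

5.0736


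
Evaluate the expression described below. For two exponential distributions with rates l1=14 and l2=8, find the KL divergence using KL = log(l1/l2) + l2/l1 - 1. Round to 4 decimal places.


KL divergence for exponential family:
KL = log(l1/l2) + l2/l1 - 1.
log(14/8) = 0.559616.
8/14 = 0.571429.
KL = 0.559616 + 0.571429 - 1 = 0.1310

0.1310


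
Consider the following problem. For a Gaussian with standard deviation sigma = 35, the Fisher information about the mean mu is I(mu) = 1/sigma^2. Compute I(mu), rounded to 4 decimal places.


The Fisher information for the mean of a normal distribution is I(mu) = 1/sigma^2.
sigma = 35, so sigma^2 = 1225.
I(mu) = 1/1225 = 0.0008

0.0008


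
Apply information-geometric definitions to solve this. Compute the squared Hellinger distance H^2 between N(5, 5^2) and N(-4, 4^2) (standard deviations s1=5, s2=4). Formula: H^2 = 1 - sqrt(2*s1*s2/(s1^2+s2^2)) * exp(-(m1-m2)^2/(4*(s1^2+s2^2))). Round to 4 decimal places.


Squared Hellinger distance for Gaussians:
H^2 = 1 - sqrt(2*s1*s2/(s1^2+s2^2)) * exp(-(m1-m2)^2/(4*(s1^2+s2^2))).
s1^2 = 25, s2^2 = 16, s1^2+s2^2 = 41.
sqrt(2*5*4/(41)) = 0.98773.
(m1-m2)^2 = (9)^2 = 81.
exp(-81/(4*41)) = exp(-0.493902) = 0.61024.
H^2 = 1 - 0.98773*0.61024 = 0.3972

0.3972


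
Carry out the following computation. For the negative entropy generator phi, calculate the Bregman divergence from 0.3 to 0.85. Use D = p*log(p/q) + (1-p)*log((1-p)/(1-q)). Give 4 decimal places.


Bregman divergence with negative entropy generator:
D = p*log(p/q) + (1-p)*log((1-p)/(1-q)).
p = 0.3, q = 0.85.
p*log(p/q) = 0.3*log(0.3/0.85) = -0.312436.
(1-p)*log((1-p)/(1-q)) = 0.7*log(0.7/0.15) = 1.078312.
D = -0.312436 + 1.078312 = 0.7659

0.7659


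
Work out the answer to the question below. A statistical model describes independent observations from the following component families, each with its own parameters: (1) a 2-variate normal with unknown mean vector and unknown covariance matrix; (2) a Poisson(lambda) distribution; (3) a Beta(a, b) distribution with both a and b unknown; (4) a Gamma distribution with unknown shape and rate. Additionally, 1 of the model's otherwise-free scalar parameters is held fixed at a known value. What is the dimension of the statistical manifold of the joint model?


The dimension of a statistical manifold equals the number of free
(independent) real parameters of the model. For a product of independent
blocks the parameter counts add.
- 2-variate normal: 2 (mean) + 2*3/2 = 3 (symmetric covariance) = 5.
- Poisson (lambda): 1.
- Beta (a, b): 2.
- Gamma (shape, rate): 2.
Total = 5 + 1 + 2 + 2 = 10.
1 parameter(s) fixed at known values: 10 - 1 = 9.
Dimension = 9

9


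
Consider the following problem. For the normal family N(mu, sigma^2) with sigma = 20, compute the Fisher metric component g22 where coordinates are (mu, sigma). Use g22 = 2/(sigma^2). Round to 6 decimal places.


For the 2-parameter normal family, the Fisher metric has:
  g11 = 1/sigma^2, g22 = 2/sigma^2.
sigma = 20, sigma^2 = 400.
g22 = 0.005000

0.005000


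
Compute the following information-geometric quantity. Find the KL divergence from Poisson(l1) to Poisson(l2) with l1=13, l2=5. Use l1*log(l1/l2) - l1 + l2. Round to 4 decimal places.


KL divergence for Poisson:
KL = l1*log(l1/l2) - l1 + l2.
l1 = 13, l2 = 5.
log(13/5) = 0.955511.
l1*log(l1/l2) = 13 * 0.955511 = 12.421649.
KL = 12.421649 - 13 + 5 = 4.4216

4.4216


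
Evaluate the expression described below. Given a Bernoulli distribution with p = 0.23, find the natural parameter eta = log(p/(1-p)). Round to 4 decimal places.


Natural parameter for Bernoulli: eta = log(p/(1-p)).
p = 0.23, 1-p = 0.77.
p/(1-p) = 0.298701.
eta = log(0.298701) = -1.2083

-1.2083


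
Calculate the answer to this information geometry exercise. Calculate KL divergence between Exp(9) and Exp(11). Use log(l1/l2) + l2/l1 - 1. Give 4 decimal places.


KL divergence for exponential family:
KL = log(l1/l2) + l2/l1 - 1.
log(9/11) = -0.200671.
11/9 = 1.222222.
KL = -0.200671 + 1.222222 - 1 = 0.0216

0.0216


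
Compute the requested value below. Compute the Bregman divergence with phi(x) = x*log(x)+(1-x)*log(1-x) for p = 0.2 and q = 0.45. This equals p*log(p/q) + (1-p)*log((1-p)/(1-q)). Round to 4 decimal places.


Bregman divergence with negative entropy generator:
D = p*log(p/q) + (1-p)*log((1-p)/(1-q)).
p = 0.2, q = 0.45.
p*log(p/q) = 0.2*log(0.2/0.45) = -0.162186.
(1-p)*log((1-p)/(1-q)) = 0.8*log(0.8/0.55) = 0.299755.
D = -0.162186 + 0.299755 = 0.1376

0.1376


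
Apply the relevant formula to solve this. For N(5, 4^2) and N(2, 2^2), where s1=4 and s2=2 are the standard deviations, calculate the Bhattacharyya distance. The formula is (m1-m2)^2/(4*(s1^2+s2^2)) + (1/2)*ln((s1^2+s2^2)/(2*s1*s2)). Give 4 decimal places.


Bhattacharyya distance between two Gaussians:
DB = (m1-m2)^2/(4*(s1^2+s2^2)) + (1/2)*ln((s1^2+s2^2)/(2*s1*s2)).
(m1-m2)^2 = (3)^2 = 9.
s1^2+s2^2 = 16 + 4 = 20.
term1 = 9/80 = 0.1125.
term2 = 0.5*ln(20/16.0) = 0.111572.
DB = 0.1125 + 0.111572 = 0.2241

0.2241


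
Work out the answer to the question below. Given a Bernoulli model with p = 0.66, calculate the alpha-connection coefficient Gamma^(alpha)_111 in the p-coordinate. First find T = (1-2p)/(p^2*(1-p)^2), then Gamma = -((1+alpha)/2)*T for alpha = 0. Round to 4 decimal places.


Skewness (Amari-Chentsov) tensor: T = (1-2p)/(p^2*(1-p)^2).
p = 0.66, 1-2p = -0.32, p^2 = 0.4356, (1-p)^2 = 0.1156.
T = -0.32/(0.4356 * 0.1156) = -6.354835.
In the p-coordinate, Gamma^(alpha) = Gamma^(0) - (alpha/2)*T with Gamma^(0) = (1/2)*g'(p) = -T/2,
so Gamma^(alpha) = -((1+alpha)/2)*T.
alpha = 0, -(1+alpha)/2 = -0.5.
Gamma = -0.5 * -6.354835 = 3.1774

3.1774


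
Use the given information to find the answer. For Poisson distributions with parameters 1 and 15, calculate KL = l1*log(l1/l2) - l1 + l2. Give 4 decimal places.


KL divergence for Poisson:
KL = l1*log(l1/l2) - l1 + l2.
l1 = 1, l2 = 15.
log(1/15) = -2.70805.
l1*log(l1/l2) = 1 * -2.70805 = -2.70805.
KL = -2.70805 - 1 + 15 = 11.2919

11.2919


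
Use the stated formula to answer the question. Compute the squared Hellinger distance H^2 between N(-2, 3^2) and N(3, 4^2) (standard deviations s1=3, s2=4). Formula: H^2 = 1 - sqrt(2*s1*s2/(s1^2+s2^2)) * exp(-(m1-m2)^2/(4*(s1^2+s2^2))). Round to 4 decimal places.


Squared Hellinger distance for Gaussians:
H^2 = 1 - sqrt(2*s1*s2/(s1^2+s2^2)) * exp(-(m1-m2)^2/(4*(s1^2+s2^2))).
s1^2 = 9, s2^2 = 16, s1^2+s2^2 = 25.
sqrt(2*3*4/(25)) = 0.979796.
(m1-m2)^2 = (-5)^2 = 25.
exp(-25/(4*25)) = exp(-0.25) = 0.778801.
H^2 = 1 - 0.979796*0.778801 = 0.2369

0.2369


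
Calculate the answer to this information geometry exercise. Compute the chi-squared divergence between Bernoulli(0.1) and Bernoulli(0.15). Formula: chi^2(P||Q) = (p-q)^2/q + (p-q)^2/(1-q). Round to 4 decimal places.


Chi-squared divergence between Bernoulli distributions:
chi^2 = (p-q)^2/q + (p-q)^2/(1-q).
p = 0.1, q = 0.15, p-q = -0.05.
(p-q)^2 = 0.0025.
term1 = 0.0025/0.15 = 0.016667.
term2 = 0.0025/0.85 = 0.002941.
chi^2 = 0.016667 + 0.002941 = 0.0196

0.0196


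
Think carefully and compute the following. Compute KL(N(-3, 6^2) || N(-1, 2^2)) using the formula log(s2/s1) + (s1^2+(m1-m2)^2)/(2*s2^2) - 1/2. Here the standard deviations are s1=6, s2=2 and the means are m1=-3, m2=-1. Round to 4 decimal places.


KL divergence between normal distributions:
KL = log(s2/s1) + (s1^2 + (m1-m2)^2)/(2*s2^2) - 1/2.
log(2/6) = -1.098612.
(6^2 + (-3--1)^2)/(2*2^2) = (36 + 4)/8 = 5.0.
KL = -1.098612 + 5.0 - 0.5 = 3.4014

3.4014


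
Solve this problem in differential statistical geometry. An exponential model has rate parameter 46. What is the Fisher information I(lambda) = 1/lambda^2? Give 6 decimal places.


Fisher information for exponential: I(lambda) = 1/lambda^2.
lambda = 46, lambda^2 = 2116.
I = 1/2116 = 0.000473

0.000473


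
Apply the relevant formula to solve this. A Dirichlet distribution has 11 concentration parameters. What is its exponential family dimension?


Exponential family dimension calculation:
Dirichlet with 11 components has 11 natural parameters.

11


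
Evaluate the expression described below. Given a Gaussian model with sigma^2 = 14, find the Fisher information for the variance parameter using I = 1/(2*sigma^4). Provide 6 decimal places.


Fisher information for variance: I(sigma^2) = 1/(2*sigma^4).
sigma^2 = 14, so sigma^4 = 196.
I = 1/(2*196) = 1/392 = 0.002551

0.002551


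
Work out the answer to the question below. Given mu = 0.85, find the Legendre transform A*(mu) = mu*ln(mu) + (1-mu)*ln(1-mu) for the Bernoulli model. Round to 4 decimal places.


Legendre transform for Bernoulli:
A*(mu) = mu*log(mu) + (1-mu)*log(1-mu).
mu = 0.85, 1-mu = 0.15.
mu*log(mu) = 0.85*log(0.85) = -0.138141.
(1-mu)*log(1-mu) = 0.15*log(0.15) = -0.284568.
A* = -0.138141 + -0.284568 = -0.4227

-0.4227


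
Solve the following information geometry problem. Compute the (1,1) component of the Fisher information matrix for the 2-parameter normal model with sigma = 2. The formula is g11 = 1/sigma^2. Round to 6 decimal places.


For the 2-parameter normal family, the Fisher metric has:
  g11 = 1/sigma^2, g22 = 2/sigma^2.
sigma = 2, sigma^2 = 4.
g11 = 0.250000

0.250000


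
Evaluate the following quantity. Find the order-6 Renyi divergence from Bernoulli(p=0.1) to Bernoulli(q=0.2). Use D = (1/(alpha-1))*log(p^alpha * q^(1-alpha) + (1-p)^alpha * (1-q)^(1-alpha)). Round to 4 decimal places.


Renyi divergence of order alpha between Bernoulli distributions:
D = (1/(alpha-1))*log(p^alpha * q^(1-alpha) + (1-p)^alpha * (1-q)^(1-alpha)).
alpha = 6, p = 0.1, q = 0.2.
p^alpha * q^(1-alpha) = 0.1^6 * 0.2^-5 = 0.003125.
(1-p)^alpha * (1-q)^(1-alpha) = 0.9^6 * 0.8^-5 = 1.621829.
sum = 0.003125 + 1.621829 = 1.624954.
D = (1/5)*log(1.624954) = 0.0971

0.0971


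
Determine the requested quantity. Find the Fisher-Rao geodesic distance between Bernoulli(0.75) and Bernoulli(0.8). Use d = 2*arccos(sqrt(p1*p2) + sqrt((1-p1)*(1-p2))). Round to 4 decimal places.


Geodesic distance on Bernoulli manifold:
d(p1,p2) = 2*arccos(sqrt(p1*p2) + sqrt((1-p1)*(1-p2))).
sqrt(p1*p2) = sqrt(0.75*0.8) = 0.774597.
sqrt((1-p1)*(1-p2)) = sqrt(0.25*0.2) = 0.223607.
arg = 0.774597 + 0.223607 = 0.998203.
d = 2*arccos(0.998203) = 0.1199

0.1199


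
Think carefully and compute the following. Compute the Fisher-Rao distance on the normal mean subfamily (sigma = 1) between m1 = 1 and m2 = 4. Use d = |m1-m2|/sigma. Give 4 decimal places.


On the fixed-variance normal subfamily, geodesic distance = |m1-m2|/sigma.
|1 - 4| = 3.
sigma = 1.
d = 3/1 = 3.0000

3.0000


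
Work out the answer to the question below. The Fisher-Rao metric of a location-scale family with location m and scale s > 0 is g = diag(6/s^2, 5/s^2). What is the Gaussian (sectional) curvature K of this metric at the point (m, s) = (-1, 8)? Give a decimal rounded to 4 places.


The metric has the form g = (A dm^2 + B ds^2)/s^2 with A = 6, B = 5.
Substitute u = sqrt(A/B)*m: g = B*(du^2 + ds^2)/s^2, i.e. B times the
Poincare upper half-plane metric, which has constant Gaussian curvature -1.
Scaling a 2D metric by a constant c divides the Gaussian curvature by c,
so K = -1/B = -1/(5) = -0.2000 everywhere (the point (m, s) = (-1, 8) is irrelevant:
the curvature is constant).
The requested Gaussian curvature is K = -0.2000.

-0.2000


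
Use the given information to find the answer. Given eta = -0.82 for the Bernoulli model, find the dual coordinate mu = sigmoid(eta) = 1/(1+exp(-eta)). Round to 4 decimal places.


Dual coordinate (expectation parameter) for Bernoulli:
mu = 1/(1+exp(-eta)).
eta = -0.82.
exp(-eta) = exp(0.82) = 2.2705.
mu = 1/(1+2.2705) = 0.3058

0.3058


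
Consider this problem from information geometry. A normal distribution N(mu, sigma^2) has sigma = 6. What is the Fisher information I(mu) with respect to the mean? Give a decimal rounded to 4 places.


The Fisher information for the mean of a normal distribution is I(mu) = 1/sigma^2.
sigma = 6, so sigma^2 = 36.
I(mu) = 1/36 = 0.0278

0.0278


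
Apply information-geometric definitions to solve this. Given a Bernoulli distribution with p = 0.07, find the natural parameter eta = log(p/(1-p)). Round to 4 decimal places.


Natural parameter for Bernoulli: eta = log(p/(1-p)).
p = 0.07, 1-p = 0.93.
p/(1-p) = 0.075269.
eta = log(0.075269) = -2.5867

-2.5867


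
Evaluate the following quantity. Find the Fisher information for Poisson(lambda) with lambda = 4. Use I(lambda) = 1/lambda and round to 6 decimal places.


Fisher information for Poisson: I(lambda) = 1/lambda.
lambda = 4.
I(lambda) = 1/4 = 0.250000

0.250000


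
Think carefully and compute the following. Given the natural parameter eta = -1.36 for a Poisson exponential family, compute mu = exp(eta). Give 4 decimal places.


Expectation parameter for Poisson exponential family:
mu = exp(eta).
eta = -1.36.
mu = exp(-1.36) = 0.2567

0.2567


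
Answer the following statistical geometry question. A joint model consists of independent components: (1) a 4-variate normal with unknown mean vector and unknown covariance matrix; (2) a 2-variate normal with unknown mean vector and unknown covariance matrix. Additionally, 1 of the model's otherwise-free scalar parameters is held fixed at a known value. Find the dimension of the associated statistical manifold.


The dimension of a statistical manifold equals the number of free
(independent) real parameters of the model. For a product of independent
blocks the parameter counts add.
- 4-variate normal: 4 (mean) + 4*5/2 = 10 (symmetric covariance) = 14.
- 2-variate normal: 2 (mean) + 2*3/2 = 3 (symmetric covariance) = 5.
Total = 14 + 5 = 19.
1 parameter(s) fixed at known values: 19 - 1 = 18.
Dimension = 18

18


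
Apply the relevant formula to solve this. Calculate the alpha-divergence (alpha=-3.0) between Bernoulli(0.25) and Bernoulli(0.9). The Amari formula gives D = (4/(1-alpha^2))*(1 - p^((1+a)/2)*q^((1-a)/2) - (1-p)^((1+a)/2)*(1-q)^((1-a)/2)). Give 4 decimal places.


Amari alpha-divergence:
D = (4/(1-alpha^2))*(1 - p^((1+a)/2)*q^((1-a)/2) - (1-p)^((1+a)/2)*(1-q)^((1-a)/2)).
alpha = -3.0, p = 0.25, q = 0.9.
e1 = (1+alpha)/2 = -1.0, e2 = (1-alpha)/2 = 2.0.
t1 = p^e1 * q^e2 = 0.25^-1.0 * 0.9^2.0 = 3.24.
t2 = (1-p)^e1 * (1-q)^e2 = 0.75^-1.0 * 0.1^2.0 = 0.013333.
4/(1-alpha^2) = -0.5.
D = -0.5*(1 - 3.24 - 0.013333) = 1.1267

1.1267


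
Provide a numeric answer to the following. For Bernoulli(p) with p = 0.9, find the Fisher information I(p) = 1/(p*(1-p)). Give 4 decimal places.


For Bernoulli(p), Fisher information is I(p) = 1/(p*(1-p)).
p = 0.9, 1-p = 0.1.
p*(1-p) = 0.09.
I(p) = 1/0.09 = 11.1111

11.1111


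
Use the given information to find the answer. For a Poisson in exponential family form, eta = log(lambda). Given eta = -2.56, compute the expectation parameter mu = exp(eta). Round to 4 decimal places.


Expectation parameter for Poisson exponential family:
mu = exp(eta).
eta = -2.56.
mu = exp(-2.56) = 0.0773

0.0773


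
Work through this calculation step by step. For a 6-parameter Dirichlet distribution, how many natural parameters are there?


Exponential family dimension calculation:
Dirichlet with 6 components has 6 natural parameters.

6


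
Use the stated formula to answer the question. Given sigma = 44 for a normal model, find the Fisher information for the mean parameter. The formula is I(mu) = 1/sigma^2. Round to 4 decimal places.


The Fisher information for the mean of a normal distribution is I(mu) = 1/sigma^2.
sigma = 44, so sigma^2 = 1936.
I(mu) = 1/1936 = 0.0005

0.0005


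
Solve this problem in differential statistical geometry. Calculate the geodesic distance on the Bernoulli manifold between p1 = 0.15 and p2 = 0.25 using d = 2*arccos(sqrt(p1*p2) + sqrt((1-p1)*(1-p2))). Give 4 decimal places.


Geodesic distance on Bernoulli manifold:
d(p1,p2) = 2*arccos(sqrt(p1*p2) + sqrt((1-p1)*(1-p2))).
sqrt(p1*p2) = sqrt(0.15*0.25) = 0.193649.
sqrt((1-p1)*(1-p2)) = sqrt(0.85*0.75) = 0.798436.
arg = 0.193649 + 0.798436 = 0.992085.
d = 2*arccos(0.992085) = 0.2518

0.2518


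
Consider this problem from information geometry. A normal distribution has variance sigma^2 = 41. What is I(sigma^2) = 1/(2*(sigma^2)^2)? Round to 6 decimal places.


Fisher information for variance: I(sigma^2) = 1/(2*sigma^4).
sigma^2 = 41, so sigma^4 = 1681.
I = 1/(2*1681) = 1/3362 = 0.000297

0.000297


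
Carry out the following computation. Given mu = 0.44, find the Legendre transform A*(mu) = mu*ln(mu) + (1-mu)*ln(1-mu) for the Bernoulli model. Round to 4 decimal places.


Legendre transform for Bernoulli:
A*(mu) = mu*log(mu) + (1-mu)*log(1-mu).
mu = 0.44, 1-mu = 0.56.
mu*log(mu) = 0.44*log(0.44) = -0.361231.
(1-mu)*log(1-mu) = 0.56*log(0.56) = -0.324698.
A* = -0.361231 + -0.324698 = -0.6859

-0.6859


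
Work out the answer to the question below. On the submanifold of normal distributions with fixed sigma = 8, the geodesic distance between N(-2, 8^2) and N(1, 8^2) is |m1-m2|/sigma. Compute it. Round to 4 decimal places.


On the fixed-variance normal subfamily, geodesic distance = |m1-m2|/sigma.
|-2 - 1| = 3.
sigma = 8.
d = 3/8 = 0.3750

0.3750


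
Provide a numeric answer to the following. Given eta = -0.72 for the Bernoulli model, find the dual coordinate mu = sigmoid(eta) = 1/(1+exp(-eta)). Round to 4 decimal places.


Dual coordinate (expectation parameter) for Bernoulli:
mu = 1/(1+exp(-eta)).
eta = -0.72.
exp(-eta) = exp(0.72) = 2.054433.
mu = 1/(1+2.054433) = 0.3274

0.3274


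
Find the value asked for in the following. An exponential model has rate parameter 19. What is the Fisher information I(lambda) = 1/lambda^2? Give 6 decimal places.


Fisher information for exponential: I(lambda) = 1/lambda^2.
lambda = 19, lambda^2 = 361.
I = 1/361 = 0.002770

0.002770


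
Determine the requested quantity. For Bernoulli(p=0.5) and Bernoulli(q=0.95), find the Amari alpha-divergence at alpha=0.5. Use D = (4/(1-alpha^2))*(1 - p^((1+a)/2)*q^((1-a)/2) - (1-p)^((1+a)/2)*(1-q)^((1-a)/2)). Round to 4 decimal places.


Amari alpha-divergence:
D = (4/(1-alpha^2))*(1 - p^((1+a)/2)*q^((1-a)/2) - (1-p)^((1+a)/2)*(1-q)^((1-a)/2)).
alpha = 0.5, p = 0.5, q = 0.95.
e1 = (1+alpha)/2 = 0.75, e2 = (1-alpha)/2 = 0.25.
t1 = p^e1 * q^e2 = 0.5^0.75 * 0.95^0.25 = 0.587027.
t2 = (1-p)^e1 * (1-q)^e2 = 0.5^0.75 * 0.05^0.25 = 0.281171.
4/(1-alpha^2) = 5.333333.
D = 5.333333*(1 - 0.587027 - 0.281171) = 0.7029

0.7029
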